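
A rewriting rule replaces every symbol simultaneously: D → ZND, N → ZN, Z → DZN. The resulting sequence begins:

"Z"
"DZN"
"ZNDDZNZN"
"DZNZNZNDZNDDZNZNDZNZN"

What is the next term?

Rewriting the 21 symbols of DZNZNZNDZNDDZNZNDZNZN one by one yields ZND DZN ZN DZN ZN DZN ZN ZND DZN ZN ZND ZND DZN ZN DZN ZN ZND DZN ZN DZN ZN; concatenated:

ZNDDZNZNDZNZNDZNZNZNDDZNZNZNDZNDDZNZNDZNZNZNDDZNZNDZNZN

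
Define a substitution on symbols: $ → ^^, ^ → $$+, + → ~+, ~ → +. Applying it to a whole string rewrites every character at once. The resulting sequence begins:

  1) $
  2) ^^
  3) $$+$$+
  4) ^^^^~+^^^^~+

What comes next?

Apply φ to ^^^^~+^^^^~+ symbol by symbol: ^→$$+, ^→$$+, ^→$$+, ^→$$+, ~→+, +→~+, ^→$$+, ^→$$+, ^→$$+, ^→$$+, ~→+, +→~+; joined: $$+ $$+ $$+ $$+ + ~+ $$+ $$+ $$+ $$+ + ~+.

$$+$$+$$+$$++~+$$+$$+$$+$$++~+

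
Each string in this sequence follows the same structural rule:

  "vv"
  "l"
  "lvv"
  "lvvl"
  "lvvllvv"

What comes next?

This is a Fibonacci-style word recurrence s(k) = s(k−1)·s(k−2): e.g. l·vv = lvv.
The next term joins lvvllvv and lvvl.

lvvllvvlvvl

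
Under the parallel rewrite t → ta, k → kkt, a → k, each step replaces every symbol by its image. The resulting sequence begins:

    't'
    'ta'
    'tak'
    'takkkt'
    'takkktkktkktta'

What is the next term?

Applying the rule to each of the 14 symbols of takkktkktkktta gives the pieces ta k kkt kkt kkt ta kkt kkt ta kkt kkt ta ta k, which concatenate to the answer.

takkktkktkkttakktkkttakktkkttatak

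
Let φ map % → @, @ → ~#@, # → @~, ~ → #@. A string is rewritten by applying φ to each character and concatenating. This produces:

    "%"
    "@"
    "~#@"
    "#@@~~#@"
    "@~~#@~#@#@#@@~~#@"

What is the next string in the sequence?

Applying the rule to each of the 17 symbols of @~~#@~#@#@#@@~~#@ gives the pieces ~#@ #@ #@ @~ ~#@ #@ @~ ~#@ @~ ~#@ @~ ~#@ ~#@ #@ #@ @~ ~#@, which concatenate to the answer.

~#@#@#@@~~#@#@@~~#@@~~#@@~~#@~#@#@#@@~~#@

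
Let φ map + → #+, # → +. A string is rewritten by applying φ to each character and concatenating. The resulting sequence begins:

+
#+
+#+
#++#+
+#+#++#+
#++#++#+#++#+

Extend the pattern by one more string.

Rewriting the 13 symbols of #++#++#+#++#+ one by one yields + #+ #+ + #+ #+ + #+ + #+ #+ + #+; concatenated:

+#+#++#+#++#++#+#++#+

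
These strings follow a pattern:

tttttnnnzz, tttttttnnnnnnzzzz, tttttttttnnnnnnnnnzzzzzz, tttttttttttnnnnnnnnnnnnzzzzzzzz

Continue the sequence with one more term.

tttttttttttttnnnnnnnnnnnnnnnzzzzzzzzzz

The n-th term is 2n+3 t's then 3n n's then 2n z's (n = 1, 2, …).
At n = 5 the blocks have lengths 13, 15, 10.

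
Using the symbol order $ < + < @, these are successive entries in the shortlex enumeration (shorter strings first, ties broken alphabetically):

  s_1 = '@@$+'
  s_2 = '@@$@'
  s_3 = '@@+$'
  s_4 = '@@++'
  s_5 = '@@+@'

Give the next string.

Treat @@+@ as a base-3 numeral over the given alphabet and add one, carrying through any trailing @'s.

@@@$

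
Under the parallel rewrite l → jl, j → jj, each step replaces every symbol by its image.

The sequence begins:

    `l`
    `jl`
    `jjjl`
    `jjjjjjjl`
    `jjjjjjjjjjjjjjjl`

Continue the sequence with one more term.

Applying the rule to each of the 16 symbols of jjjjjjjjjjjjjjjl gives the pieces jj jj jj jj jj jj jj jj jj jj jj jj jj jj jj jl, which concatenate to the answer.

jjjjjjjjjjjjjjjjjjjjjjjjjjjjjjjl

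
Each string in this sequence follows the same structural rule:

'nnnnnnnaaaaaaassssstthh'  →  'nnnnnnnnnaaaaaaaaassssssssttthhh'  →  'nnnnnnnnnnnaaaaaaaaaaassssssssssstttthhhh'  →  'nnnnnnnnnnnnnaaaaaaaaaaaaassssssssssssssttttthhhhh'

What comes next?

nnnnnnnnnnnnnnnaaaaaaaaaaaaaaassssssssssssssssstttttthhhhhh

Each string has the form n^{2n+3} a^{2n+3} s^{3n-1} t^{n} h^{n}, where the shown terms are n = 2, 3, 4, 5.
For the next term, n = 6, so the run lengths are 15, 15, 17, 6, 6.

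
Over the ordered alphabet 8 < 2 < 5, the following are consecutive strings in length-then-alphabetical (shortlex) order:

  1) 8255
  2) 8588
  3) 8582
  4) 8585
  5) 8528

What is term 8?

8558

Advancing 3 positions from 8528 through 8528 → 8522 → 8525 reaches term 8.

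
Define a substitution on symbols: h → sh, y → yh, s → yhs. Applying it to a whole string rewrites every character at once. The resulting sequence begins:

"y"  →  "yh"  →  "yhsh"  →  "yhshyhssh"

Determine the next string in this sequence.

yhshyhsshyhshyhsyhssh

Rewriting each symbol of yhshyhssh: y→yh, h→sh, s→yhs, h→sh, y→yh, h→sh, s→yhs, s→yhs, h→sh, which concatenates to yh sh yhs sh yh sh yhs yhs sh.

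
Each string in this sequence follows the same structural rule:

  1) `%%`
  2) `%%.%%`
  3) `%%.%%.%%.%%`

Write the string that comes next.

s(k+1) = s(k)·.·s(k) — each term doubles the last with '.' between the halves.
So the next term is two copies of %%.%%.%%.%% with '.' between the halves.

%%.%%.%%.%%.%%.%%.%%.%%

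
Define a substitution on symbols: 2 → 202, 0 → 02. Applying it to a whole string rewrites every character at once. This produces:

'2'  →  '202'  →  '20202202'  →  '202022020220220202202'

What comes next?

Applying the rule to each of the 21 symbols of 202022020220220202202 gives the pieces 202 02 202 02 202 202 02 202 02 202 202 02 202 202 02 202 02 202 202 02 202, which concatenate to the answer.

2020220202202202022020220220202202202022020220220202202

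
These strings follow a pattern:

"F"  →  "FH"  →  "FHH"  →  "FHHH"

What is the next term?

Each term is the previous one with H appended.
Applying this once more to FHHH:

FHHHH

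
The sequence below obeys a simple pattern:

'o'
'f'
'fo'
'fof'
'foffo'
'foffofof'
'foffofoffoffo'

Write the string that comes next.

foffofoffoffofoffofof

This is a Fibonacci-style word recurrence s(k) = s(k−1)·s(k−2): e.g. f·o = fo.
Continuing: foffofoffoffo · foffofof gives term 8.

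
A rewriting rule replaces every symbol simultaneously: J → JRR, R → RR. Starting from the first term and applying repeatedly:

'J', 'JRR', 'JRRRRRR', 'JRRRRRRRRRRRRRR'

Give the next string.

JRRRRRRRRRRRRRRRRRRRRRRRRRRRRRR

Applying the rule to each of the 15 symbols of JRRRRRRRRRRRRRR gives the pieces JRR RR RR RR RR RR RR RR RR RR RR RR RR RR RR, which concatenate to the answer.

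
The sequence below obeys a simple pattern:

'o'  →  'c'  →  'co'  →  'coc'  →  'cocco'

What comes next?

This is a Fibonacci-style word recurrence s(k) = s(k−1)·s(k−2): e.g. c·o = co.
So term 6 is cocco·coc.

coccococ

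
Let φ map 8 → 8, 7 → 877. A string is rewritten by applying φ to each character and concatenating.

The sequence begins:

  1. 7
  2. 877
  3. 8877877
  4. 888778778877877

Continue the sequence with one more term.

8888778778877877888778778877877

Applying the rule to each of the 15 symbols of 888778778877877 gives the pieces 8 8 8 877 877 8 877 877 8 8 877 877 8 877 877, which concatenate to the answer.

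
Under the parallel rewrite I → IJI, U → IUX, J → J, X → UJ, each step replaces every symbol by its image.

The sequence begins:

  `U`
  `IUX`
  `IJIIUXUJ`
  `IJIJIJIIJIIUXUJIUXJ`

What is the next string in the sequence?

IJIJIJIJIJIJIJIIJIJIJIIJIIUXUJIUXJIJIIUXUJJ

φ(IJIJIJIIJIIUXUJIUXJ) expands symbol-by-symbol to IJI J IJI J IJI J IJI IJI J IJI IJI IUX UJ IUX J IJI IUX UJ J; joining the 19 pieces gives the next term.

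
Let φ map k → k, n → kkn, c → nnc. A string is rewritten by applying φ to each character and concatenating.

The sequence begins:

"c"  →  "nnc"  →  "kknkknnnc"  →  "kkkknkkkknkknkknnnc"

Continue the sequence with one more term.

Rewriting the 19 symbols of kkkknkkkknkknkknnnc one by one yields k k k k kkn k k k k kkn k k kkn k k kkn kkn kkn nnc; concatenated:

kkkkkknkkkkkknkkkknkkkknkknkknnnc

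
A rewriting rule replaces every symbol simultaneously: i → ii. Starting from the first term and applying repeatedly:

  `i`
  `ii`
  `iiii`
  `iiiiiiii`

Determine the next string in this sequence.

iiiiiiiiiiiiiiii

Rewriting each symbol of iiiiiiii: i→ii, i→ii, i→ii, i→ii, i→ii, i→ii, i→ii, i→ii, which concatenates to ii ii ii ii ii ii ii ii.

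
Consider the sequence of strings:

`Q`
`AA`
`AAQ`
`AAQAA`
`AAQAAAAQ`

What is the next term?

Each term (from the third on) is the previous term followed by the one before it: term 3 = AA·Q = AAQ.
So term 6 is AAQAAAAQ·AAQAA.

AAQAAAAQAAQAA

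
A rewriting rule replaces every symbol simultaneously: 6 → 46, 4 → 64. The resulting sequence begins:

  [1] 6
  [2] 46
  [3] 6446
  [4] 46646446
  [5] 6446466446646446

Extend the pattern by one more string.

Rewriting the 16 symbols of 6446466446646446 one by one yields 46 64 64 46 64 46 46 64 64 46 46 64 46 64 64 46; concatenated:

46646446644646646446466446646446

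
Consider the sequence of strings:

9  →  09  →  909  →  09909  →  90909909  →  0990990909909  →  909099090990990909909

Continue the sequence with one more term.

This is a Fibonacci-style word recurrence s(k) = s(k−2)·s(k−1): e.g. 9·09 = 909.
So term 8 is 0990990909909·909099090990990909909.

0990990909909909099090990990909909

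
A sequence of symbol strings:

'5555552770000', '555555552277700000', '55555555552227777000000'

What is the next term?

The n-th term is 2n+2 5's then n-1 2's then n 7's then n+2 0's, where the shown terms are n = 2, 3, 4.
Setting n = 5 gives 12, 4, 5, 7 characters in each block.

5555555555552222777770000000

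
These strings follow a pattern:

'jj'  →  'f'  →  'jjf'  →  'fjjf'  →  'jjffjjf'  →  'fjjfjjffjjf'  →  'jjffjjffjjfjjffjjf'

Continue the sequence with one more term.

From term 3 onward, concatenate the second-to-last term with the last: jj·f = jjf, f·jjf = fjjf, …
So term 8 is fjjfjjffjjf·jjffjjffjjfjjffjjf.

fjjfjjffjjfjjffjjffjjfjjffjjf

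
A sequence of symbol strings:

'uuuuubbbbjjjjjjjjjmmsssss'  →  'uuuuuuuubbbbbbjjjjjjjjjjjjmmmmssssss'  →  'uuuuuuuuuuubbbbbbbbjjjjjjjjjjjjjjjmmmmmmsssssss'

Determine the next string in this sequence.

uuuuuuuuuuuuuubbbbbbbbbbjjjjjjjjjjjjjjjjjjmmmmmmmmssssssss

The n-th term is 3n-1 u's then 2n b's then 3n+3 j's then 2n-2 m's then n+3 s's, where the shown terms are n = 2, 3, 4.
For the next term, n = 5, so the run lengths are 14, 10, 18, 8, 8.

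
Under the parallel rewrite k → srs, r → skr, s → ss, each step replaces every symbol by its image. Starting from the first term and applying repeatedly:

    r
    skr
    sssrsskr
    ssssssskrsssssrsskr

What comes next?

Applying the rule to each of the 19 symbols of ssssssskrsssssrsskr gives the pieces ss ss ss ss ss ss ss srs skr ss ss ss ss ss skr ss ss srs skr, which concatenate to the answer.

sssssssssssssssrsskrssssssssssskrsssssrsskr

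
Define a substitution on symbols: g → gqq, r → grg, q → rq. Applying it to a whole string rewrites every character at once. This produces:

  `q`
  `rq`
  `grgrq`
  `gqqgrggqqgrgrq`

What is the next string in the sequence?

gqqrqrqgqqgrggqqgqqrqrqgqqgrggqqgrgrq

Replace each of the 14 characters of gqqgrggqqgrgrq in place — gqq rq rq gqq grg gqq gqq rq rq gqq grg gqq grg rq — and concatenate.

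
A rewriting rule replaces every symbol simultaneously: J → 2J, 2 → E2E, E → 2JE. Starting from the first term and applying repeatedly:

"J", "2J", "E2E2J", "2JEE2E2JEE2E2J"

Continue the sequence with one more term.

Applying the rule to each of the 14 symbols of 2JEE2E2JEE2E2J gives the pieces E2E 2J 2JE 2JE E2E 2JE E2E 2J 2JE 2JE E2E 2JE E2E 2J, which concatenate to the answer.

E2E2J2JE2JEE2E2JEE2E2J2JE2JEE2E2JEE2E2J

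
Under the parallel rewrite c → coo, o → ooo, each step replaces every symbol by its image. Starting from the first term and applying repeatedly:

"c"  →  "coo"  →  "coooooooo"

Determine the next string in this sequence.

coooooooooooooooooooooooooo

Apply φ to coooooooo symbol by symbol: c→coo, o→ooo, o→ooo, o→ooo, o→ooo, o→ooo, o→ooo, o→ooo, o→ooo; joined: coo ooo ooo ooo ooo ooo ooo ooo ooo.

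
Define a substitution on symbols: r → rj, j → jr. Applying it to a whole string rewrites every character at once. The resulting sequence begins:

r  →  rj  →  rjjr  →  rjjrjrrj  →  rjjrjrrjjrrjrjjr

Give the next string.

Rewriting the 16 symbols of rjjrjrrjjrrjrjjr one by one yields rj jr jr rj jr rj rj jr jr rj rj jr rj jr jr rj; concatenated:

rjjrjrrjjrrjrjjrjrrjrjjrrjjrjrrj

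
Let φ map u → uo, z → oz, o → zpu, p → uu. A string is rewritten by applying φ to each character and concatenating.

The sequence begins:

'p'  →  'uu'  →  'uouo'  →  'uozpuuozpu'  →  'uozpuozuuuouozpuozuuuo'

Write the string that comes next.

Rewriting the 22 symbols of uozpuozuuuouozpuozuuuo one by one yields uo zpu oz uu uo zpu oz uo uo uo zpu uo zpu oz uu uo zpu oz uo uo uo zpu; concatenated:

uozpuozuuuozpuozuououozpuuozpuozuuuozpuozuououozpu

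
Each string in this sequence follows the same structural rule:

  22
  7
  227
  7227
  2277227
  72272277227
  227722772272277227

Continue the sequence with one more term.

72272277227227722772272277227

Each term (from the third on) is the two preceding terms concatenated in order: term 3 = 22·7 = 227.
The next term joins 72272277227 and 227722772272277227.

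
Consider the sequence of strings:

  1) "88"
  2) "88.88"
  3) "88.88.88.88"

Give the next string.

88.88.88.88.88.88.88.88

s(k+1) = s(k)·.·s(k) — each term doubles the last with '.' between the halves.
One more doubling of 88.88.88.88 gives the answer.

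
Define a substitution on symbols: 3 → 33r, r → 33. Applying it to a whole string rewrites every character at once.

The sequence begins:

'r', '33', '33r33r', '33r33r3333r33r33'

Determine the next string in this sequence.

33r33r3333r33r3333r33r33r33r3333r33r3333r33r

Replace each of the 16 characters of 33r33r3333r33r33 in place — 33r 33r 33 33r 33r 33 33r 33r 33r 33r 33 33r 33r 33 33r 33r — and concatenate.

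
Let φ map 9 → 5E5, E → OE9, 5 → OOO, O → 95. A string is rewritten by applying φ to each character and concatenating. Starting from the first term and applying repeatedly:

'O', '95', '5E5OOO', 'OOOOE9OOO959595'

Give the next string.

φ(OOOOE9OOO959595) expands symbol-by-symbol to 95 95 95 95 OE9 5E5 95 95 95 5E5 OOO 5E5 OOO 5E5 OOO; joining the 15 pieces gives the next term.

95959595OE95E59595955E5OOO5E5OOO5E5OOO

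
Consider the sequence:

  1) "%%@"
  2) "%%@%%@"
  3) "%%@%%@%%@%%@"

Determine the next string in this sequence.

Each string is two copies of the previous one concatenated.
Doubling %%@%%@%%@%%@:

%%@%%@%%@%%@%%@%%@%%@%%@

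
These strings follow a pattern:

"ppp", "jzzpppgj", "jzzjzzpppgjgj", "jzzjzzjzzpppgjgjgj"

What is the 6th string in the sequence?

s(k+1) = jzz·s(k)·gj, so each term gains jzz as a prefix and gj as a suffix.
From jzzjzzjzzpppgjgjgj, 2 further steps: jzzjzzjzzpppgjgjgj → jzzjzzjzzjzzpppgjgjgjgj → (answer).

jzzjzzjzzjzzjzzpppgjgjgjgjgj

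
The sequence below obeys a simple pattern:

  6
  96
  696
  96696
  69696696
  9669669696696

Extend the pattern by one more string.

This is a Fibonacci-style word recurrence s(k) = s(k−2)·s(k−1): e.g. 6·96 = 696.
Continuing: 69696696 · 9669669696696 gives term 7.

696966969669669696696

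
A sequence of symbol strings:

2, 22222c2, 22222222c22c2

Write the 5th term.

s(k+1) = 222·s(k)·2c2, so each term gains 222 as a prefix and 2c2 as a suffix.
From 22222222c22c2, 2 further steps: 22222222c22c2 → 22222222222c22c22c2 → (answer).

22222222222222c22c22c22c2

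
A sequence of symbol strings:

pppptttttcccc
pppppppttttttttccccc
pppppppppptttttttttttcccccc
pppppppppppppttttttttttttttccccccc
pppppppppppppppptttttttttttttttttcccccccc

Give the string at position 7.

Reading off run lengths: p runs 4, 7, 10, 13, 16; t runs 5, 8, 11, 14, 17; c runs 4, 5, 6, 7, 8 — each is linear in n, where the shown terms are n = 2, 3, 4, 5, 6.
For term 7, n = 8, so the run lengths are 22, 23, 10.

pppppppppppppppppppppptttttttttttttttttttttttcccccccccc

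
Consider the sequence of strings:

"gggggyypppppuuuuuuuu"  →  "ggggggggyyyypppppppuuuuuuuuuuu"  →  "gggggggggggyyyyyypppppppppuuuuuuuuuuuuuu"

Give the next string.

ggggggggggggggyyyyyyyypppppppppppuuuuuuuuuuuuuuuuu

Each string has the form g^{3n-1} y^{2n-2} p^{2n+1} u^{3n+2}, where the shown terms are n = 2, 3, 4.
For the next term, n = 5, so the run lengths are 14, 8, 11, 17.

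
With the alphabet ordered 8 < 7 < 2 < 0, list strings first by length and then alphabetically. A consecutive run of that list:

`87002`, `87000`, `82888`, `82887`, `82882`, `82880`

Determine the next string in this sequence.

82878

Treat 82880 as a base-4 numeral over the given alphabet and add one, carrying through any trailing 0's.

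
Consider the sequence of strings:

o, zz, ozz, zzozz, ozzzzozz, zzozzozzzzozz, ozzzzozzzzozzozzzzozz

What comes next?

From term 3 onward, concatenate the second-to-last term with the last: o·zz = ozz, zz·ozz = zzozz, …
The next term joins zzozzozzzzozz and ozzzzozzzzozzozzzzozz.

zzozzozzzzozzozzzzozzzzozzozzzzozz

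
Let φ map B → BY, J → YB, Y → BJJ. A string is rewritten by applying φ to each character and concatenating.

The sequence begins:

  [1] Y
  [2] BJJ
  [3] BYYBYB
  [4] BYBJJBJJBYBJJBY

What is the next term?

BYBJJBYYBYBBYYBYBBYBJJBYYBYBBYBJJ

Replace each of the 15 characters of BYBJJBJJBYBJJBY in place — BY BJJ BY YB YB BY YB YB BY BJJ BY YB YB BY BJJ — and concatenate.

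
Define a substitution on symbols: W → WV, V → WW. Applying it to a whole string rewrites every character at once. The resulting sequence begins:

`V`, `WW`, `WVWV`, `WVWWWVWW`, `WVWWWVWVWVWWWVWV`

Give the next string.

φ(WVWWWVWVWVWWWVWV) expands symbol-by-symbol to WV WW WV WV WV WW WV WW WV WW WV WV WV WW WV WW; joining the 16 pieces gives the next term.

WVWWWVWVWVWWWVWWWVWWWVWVWVWWWVWW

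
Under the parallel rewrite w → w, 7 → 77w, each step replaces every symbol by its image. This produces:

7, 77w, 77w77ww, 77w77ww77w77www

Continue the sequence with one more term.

77w77ww77w77www77w77ww77w77wwww

Replace each of the 15 characters of 77w77ww77w77www in place — 77w 77w w 77w 77w w w 77w 77w w 77w 77w w w w — and concatenate.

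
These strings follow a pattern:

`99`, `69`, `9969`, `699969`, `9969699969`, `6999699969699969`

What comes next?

99696999696999699969699969

Each term (from the third on) is the two preceding terms concatenated in order: term 3 = 99·69 = 9969.
Continuing: 9969699969 · 6999699969699969 gives term 7.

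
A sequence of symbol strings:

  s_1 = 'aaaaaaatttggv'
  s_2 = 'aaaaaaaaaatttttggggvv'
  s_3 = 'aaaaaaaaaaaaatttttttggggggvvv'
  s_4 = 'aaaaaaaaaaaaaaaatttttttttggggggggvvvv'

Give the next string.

The n-th term is 3n+1 a's then 2n-1 t's then 2n-2 g's then n-1 v's, where the shown terms are n = 2, 3, 4, 5.
At n = 6 the blocks have lengths 19, 11, 10, 5.

aaaaaaaaaaaaaaaaaaatttttttttttggggggggggvvvvv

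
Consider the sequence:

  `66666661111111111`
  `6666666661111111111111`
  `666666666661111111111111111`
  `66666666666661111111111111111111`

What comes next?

Each string has the form 6^{2n+1} 1^{3n+1}, where the shown terms are n = 3, 4, 5, 6.
Setting n = 7 gives 15, 22 characters in each block.

6666666666666661111111111111111111111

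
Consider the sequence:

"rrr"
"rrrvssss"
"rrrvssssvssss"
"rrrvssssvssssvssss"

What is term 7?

Each term is the previous one with vssss appended.
From rrrvssssvssssvssss, 3 further steps: rrrvssssvssssvssss → rrrvssssvssssvssssvssss → rrrvssssvssssvssssvssssvssss → (answer).

rrrvssssvssssvssssvssssvssssvssss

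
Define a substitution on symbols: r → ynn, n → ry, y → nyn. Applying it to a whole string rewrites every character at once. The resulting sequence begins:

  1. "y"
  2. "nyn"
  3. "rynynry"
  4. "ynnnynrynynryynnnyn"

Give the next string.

Applying the rule to each of the 19 symbols of ynnnynrynynryynnnyn gives the pieces nyn ry ry ry nyn ry ynn nyn ry nyn ry ynn nyn nyn ry ry ry nyn ry, which concatenate to the answer.

nynryryrynynryynnnynrynynryynnnynnynryryrynynry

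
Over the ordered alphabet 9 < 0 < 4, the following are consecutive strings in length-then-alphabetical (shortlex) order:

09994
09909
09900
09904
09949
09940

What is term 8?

Continuing the enumeration 2 steps past 09940: 09940 → 09944 → (answer).

09099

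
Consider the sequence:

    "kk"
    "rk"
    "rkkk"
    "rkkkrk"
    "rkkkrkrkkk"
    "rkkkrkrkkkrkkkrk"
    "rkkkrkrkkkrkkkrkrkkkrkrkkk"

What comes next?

rkkkrkrkkkrkkkrkrkkkrkrkkkrkkkrkrkkkrkkkrk

This is a Fibonacci-style word recurrence s(k) = s(k−1)·s(k−2): e.g. rk·kk = rkkk.
Continuing: rkkkrkrkkkrkkkrkrkkkrkrkkk · rkkkrkrkkkrkkkrk gives term 8.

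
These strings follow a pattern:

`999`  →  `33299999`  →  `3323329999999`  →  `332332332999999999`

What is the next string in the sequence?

Each term wraps the previous one in 332 on the left and 99 on the right.
One more step from 332332332999999999 gives the answer.

33233233233299999999999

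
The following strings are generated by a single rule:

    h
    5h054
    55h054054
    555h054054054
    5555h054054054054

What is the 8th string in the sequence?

s(k+1) = 5·s(k)·054, so each term gains 5 as a prefix and 054 as a suffix.
From 5555h054054054054, 3 further steps: 5555h054054054054 → 55555h054054054054054 → 555555h054054054054054054 → (answer).

5555555h054054054054054054054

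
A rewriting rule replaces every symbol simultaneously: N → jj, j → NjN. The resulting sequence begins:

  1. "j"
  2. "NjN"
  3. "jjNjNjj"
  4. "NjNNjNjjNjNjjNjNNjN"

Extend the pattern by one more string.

jjNjNjjjjNjNjjNjNNjNjjNjNjjNjNNjNjjNjNjjjjNjNjj

Replace each of the 19 characters of NjNNjNjjNjNjjNjNNjN in place — jj NjN jj jj NjN jj NjN NjN jj NjN jj NjN NjN jj NjN jj jj NjN jj — and concatenate.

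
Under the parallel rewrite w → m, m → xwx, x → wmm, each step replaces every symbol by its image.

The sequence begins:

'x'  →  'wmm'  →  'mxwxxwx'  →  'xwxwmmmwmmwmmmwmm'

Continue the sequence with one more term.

φ(xwxwmmmwmmwmmmwmm) expands symbol-by-symbol to wmm m wmm m xwx xwx xwx m xwx xwx m xwx xwx xwx m xwx xwx; joining the 17 pieces gives the next term.

wmmmwmmmxwxxwxxwxmxwxxwxmxwxxwxxwxmxwxxwx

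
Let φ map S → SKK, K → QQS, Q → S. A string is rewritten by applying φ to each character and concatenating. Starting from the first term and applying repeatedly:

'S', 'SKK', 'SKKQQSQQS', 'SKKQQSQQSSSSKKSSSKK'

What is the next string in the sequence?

SKKQQSQQSSSSKKSSSKKSKKSKKSKKQQSQQSSKKSKKSKKQQSQQS

Replace each of the 19 characters of SKKQQSQQSSSSKKSSSKK in place — SKK QQS QQS S S SKK S S SKK SKK SKK SKK QQS QQS SKK SKK SKK QQS QQS — and concatenate.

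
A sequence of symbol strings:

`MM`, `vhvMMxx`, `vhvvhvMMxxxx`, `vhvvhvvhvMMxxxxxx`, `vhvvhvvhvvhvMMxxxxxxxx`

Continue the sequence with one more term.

s(k+1) = vhv·s(k)·xx, so each term gains vhv as a prefix and xx as a suffix.
So the next term is vhv·vhvvhvvhvvhvMMxxxxxxxx·xx.

vhvvhvvhvvhvvhvMMxxxxxxxxxx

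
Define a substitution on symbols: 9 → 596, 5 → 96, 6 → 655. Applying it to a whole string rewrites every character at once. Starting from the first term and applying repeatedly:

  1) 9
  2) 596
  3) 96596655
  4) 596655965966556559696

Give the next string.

Rewriting the 21 symbols of 596655965966556559696 one by one yields 96 596 655 655 96 96 596 655 96 596 655 655 96 96 655 96 96 596 655 596 655; concatenated:

9659665565596965966559659665565596966559696596655596655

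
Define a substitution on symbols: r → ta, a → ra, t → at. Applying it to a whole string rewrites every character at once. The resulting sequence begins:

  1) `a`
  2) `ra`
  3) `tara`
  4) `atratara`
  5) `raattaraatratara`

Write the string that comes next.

Applying the rule to each of the 16 symbols of raattaraatratara gives the pieces ta ra ra at at ra ta ra ra at ta ra at ra ta ra, which concatenate to the answer.

tararaatatratararaattaraatratara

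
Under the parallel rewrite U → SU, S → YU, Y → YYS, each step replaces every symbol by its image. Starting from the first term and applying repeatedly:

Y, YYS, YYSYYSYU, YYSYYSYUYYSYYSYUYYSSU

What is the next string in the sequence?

YYSYYSYUYYSYYSYUYYSSUYYSYYSYUYYSYYSYUYYSSUYYSYYSYUYUSU

Replace each of the 21 characters of YYSYYSYUYYSYYSYUYYSSU in place — YYS YYS YU YYS YYS YU YYS SU YYS YYS YU YYS YYS YU YYS SU YYS YYS YU YU SU — and concatenate.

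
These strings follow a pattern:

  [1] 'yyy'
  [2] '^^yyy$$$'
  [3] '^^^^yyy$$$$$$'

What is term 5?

^^^^^^^^yyy$$$$$$$$$$$$

Each term wraps the previous one in ^^ on the left and $$$ on the right.
From ^^^^yyy$$$$$$, 2 further steps: ^^^^yyy$$$$$$ → ^^^^^^yyy$$$$$$$$$ → (answer).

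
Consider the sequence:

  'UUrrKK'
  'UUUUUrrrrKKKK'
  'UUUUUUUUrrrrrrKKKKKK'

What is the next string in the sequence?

Each string has the form U^{3n-1} r^{2n} K^{2n} (n = 1, 2, …).
At n = 4 the blocks have lengths 11, 8, 8.

UUUUUUUUUUUrrrrrrrrKKKKKKKK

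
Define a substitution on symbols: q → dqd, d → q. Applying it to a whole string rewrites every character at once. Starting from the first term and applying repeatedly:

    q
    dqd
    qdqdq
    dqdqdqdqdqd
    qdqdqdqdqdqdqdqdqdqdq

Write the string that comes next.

dqdqdqdqdqdqdqdqdqdqdqdqdqdqdqdqdqdqdqdqdqd

Applying the rule to each of the 21 symbols of qdqdqdqdqdqdqdqdqdqdq gives the pieces dqd q dqd q dqd q dqd q dqd q dqd q dqd q dqd q dqd q dqd q dqd, which concatenate to the answer.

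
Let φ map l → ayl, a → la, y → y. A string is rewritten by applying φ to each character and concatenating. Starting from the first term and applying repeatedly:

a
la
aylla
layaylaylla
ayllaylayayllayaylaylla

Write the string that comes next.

Applying the rule to each of the 23 symbols of ayllaylayayllayaylaylla gives the pieces la y ayl ayl la y ayl la y la y ayl ayl la y la y ayl la y ayl ayl la, which concatenate to the answer.

layaylayllayayllaylayaylayllaylayayllayaylaylla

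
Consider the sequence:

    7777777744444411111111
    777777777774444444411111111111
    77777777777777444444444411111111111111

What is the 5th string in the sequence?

Reading off run lengths: 7 runs 8, 11, 14; 4 runs 6, 8, 10; 1 runs 8, 11, 14 — each is linear in n, where the shown terms are n = 2, 3, 4.
At n = 6 the blocks have lengths 20, 14, 20.

777777777777777777774444444444444411111111111111111111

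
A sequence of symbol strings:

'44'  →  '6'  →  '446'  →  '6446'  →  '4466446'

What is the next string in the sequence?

This is a Fibonacci-style word recurrence s(k) = s(k−2)·s(k−1): e.g. 44·6 = 446.
Continuing: 6446 · 4466446 gives term 6.

64464466446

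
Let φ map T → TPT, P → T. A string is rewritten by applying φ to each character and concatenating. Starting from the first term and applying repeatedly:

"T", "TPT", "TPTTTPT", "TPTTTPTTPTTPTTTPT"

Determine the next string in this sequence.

Replace each of the 17 characters of TPTTTPTTPTTPTTTPT in place — TPT T TPT TPT TPT T TPT TPT T TPT TPT T TPT TPT TPT T TPT — and concatenate.

TPTTTPTTPTTPTTTPTTPTTTPTTPTTTPTTPTTPTTTPT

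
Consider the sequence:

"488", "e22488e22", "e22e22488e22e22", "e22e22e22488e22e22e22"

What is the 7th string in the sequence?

e22e22e22e22e22e22488e22e22e22e22e22e22

Each term wraps the previous one in e22 on the left and e22 on the right.
From e22e22e22488e22e22e22, 3 further steps: e22e22e22488e22e22e22 → e22e22e22e22488e22e22e22e22 → e22e22e22e22e22488e22e22e22e22e22 → (answer).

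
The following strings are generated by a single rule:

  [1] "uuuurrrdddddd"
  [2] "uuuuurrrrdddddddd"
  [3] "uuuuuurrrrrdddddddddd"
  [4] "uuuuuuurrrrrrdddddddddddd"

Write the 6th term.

uuuuuuuuurrrrrrrrdddddddddddddddd

Each string has the form u^{n+2} r^{n+1} d^{2n+2}, where the shown terms are n = 2, 3, 4, 5.
Setting n = 7 gives 9, 8, 16 characters in each block.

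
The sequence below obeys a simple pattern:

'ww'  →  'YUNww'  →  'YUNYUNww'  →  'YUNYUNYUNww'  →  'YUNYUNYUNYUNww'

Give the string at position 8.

The strings grow by a fixed prefix YUN each time.
From YUNYUNYUNYUNww, 3 further steps: YUNYUNYUNYUNww → YUNYUNYUNYUNYUNww → YUNYUNYUNYUNYUNYUNww → (answer).

YUNYUNYUNYUNYUNYUNYUNww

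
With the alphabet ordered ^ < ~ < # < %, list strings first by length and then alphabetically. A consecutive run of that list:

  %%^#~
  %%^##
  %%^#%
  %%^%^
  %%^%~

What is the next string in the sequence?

Find the rightmost character of %%^%~ below %, bump it to the next letter, and reset everything to its right to ^.

%%^%#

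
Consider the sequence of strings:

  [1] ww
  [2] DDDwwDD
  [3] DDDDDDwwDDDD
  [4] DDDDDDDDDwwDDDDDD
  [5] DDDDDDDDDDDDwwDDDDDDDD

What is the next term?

Each term wraps the previous one in DDD on the left and DD on the right.
One more step from DDDDDDDDDDDDwwDDDDDDDD gives the answer.

DDDDDDDDDDDDDDDwwDDDDDDDDDD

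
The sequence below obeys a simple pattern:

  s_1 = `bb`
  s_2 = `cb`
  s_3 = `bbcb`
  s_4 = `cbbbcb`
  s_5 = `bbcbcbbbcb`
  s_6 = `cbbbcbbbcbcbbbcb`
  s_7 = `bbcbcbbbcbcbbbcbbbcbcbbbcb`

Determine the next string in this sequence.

From term 3 onward, concatenate the second-to-last term with the last: bb·cb = bbcb, cb·bbcb = cbbbcb, …
The next term joins cbbbcbbbcbcbbbcb and bbcbcbbbcbcbbbcbbbcbcbbbcb.

cbbbcbbbcbcbbbcbbbcbcbbbcbcbbbcbbbcbcbbbcb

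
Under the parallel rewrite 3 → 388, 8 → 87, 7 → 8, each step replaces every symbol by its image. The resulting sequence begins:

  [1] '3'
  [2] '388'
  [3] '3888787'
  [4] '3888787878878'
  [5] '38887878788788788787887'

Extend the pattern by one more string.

Rewriting the 23 symbols of 38887878788788788787887 one by one yields 388 87 87 87 8 87 8 87 8 87 87 8 87 87 8 87 87 8 87 8 87 87 8; concatenated:

388878787887887887878878788787887887878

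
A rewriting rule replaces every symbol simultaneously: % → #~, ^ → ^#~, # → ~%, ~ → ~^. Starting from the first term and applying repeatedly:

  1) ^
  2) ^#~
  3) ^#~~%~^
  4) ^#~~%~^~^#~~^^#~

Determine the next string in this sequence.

^#~~%~^~^#~~^^#~~^^#~~%~^~^^#~^#~~%~^

Applying the rule to each of the 16 symbols of ^#~~%~^~^#~~^^#~ gives the pieces ^#~ ~% ~^ ~^ #~ ~^ ^#~ ~^ ^#~ ~% ~^ ~^ ^#~ ^#~ ~% ~^, which concatenate to the answer.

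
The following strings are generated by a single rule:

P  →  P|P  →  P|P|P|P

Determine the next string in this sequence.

Each string is two copies of the previous one joined by '|'.
One more doubling of P|P|P|P gives the answer.

P|P|P|P|P|P|P|P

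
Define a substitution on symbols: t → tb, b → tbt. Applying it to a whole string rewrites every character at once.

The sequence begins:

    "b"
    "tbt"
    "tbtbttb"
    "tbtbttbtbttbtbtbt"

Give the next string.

Replace each of the 17 characters of tbtbttbtbttbtbtbt in place — tb tbt tb tbt tb tb tbt tb tbt tb tb tbt tb tbt tb tbt tb — and concatenate.

tbtbttbtbttbtbtbttbtbttbtbtbttbtbttbtbttb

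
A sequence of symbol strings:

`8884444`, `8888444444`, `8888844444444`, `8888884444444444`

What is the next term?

8888888444444444444

Reading off run lengths: 8 runs 3, 4, 5, 6; 4 runs 4, 6, 8, 10 — each is linear in n, where the shown terms are n = 2, 3, 4, 5.
For the next term, n = 6, so the run lengths are 7, 12.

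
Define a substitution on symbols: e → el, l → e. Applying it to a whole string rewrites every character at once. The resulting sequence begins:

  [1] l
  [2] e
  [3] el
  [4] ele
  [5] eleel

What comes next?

eleelele

Rewriting each symbol of eleel: e→el, l→e, e→el, e→el, l→e, which concatenates to el e el el e.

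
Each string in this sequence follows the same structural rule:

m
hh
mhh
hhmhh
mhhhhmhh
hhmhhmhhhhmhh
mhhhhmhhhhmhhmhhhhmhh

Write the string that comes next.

From term 3 onward, concatenate the second-to-last term with the last: m·hh = mhh, hh·mhh = hhmhh, …
Continuing: hhmhhmhhhhmhh · mhhhhmhhhhmhhmhhhhmhh gives term 8.

hhmhhmhhhhmhhmhhhhmhhhhmhhmhhhhmhh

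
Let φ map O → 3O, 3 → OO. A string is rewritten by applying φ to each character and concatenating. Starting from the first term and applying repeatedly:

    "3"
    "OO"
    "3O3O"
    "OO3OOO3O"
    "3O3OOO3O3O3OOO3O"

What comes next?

Rewriting the 16 symbols of 3O3OOO3O3O3OOO3O one by one yields OO 3O OO 3O 3O 3O OO 3O OO 3O OO 3O 3O 3O OO 3O; concatenated:

OO3OOO3O3O3OOO3OOO3OOO3O3O3OOO3O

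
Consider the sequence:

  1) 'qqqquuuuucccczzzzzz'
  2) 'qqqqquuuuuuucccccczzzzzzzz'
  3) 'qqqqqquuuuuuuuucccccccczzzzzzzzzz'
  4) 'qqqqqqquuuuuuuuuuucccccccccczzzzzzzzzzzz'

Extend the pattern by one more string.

qqqqqqqquuuuuuuuuuuuucccccccccccczzzzzzzzzzzzzz

Term n consists of n+1 q's, followed by 2n-1 u's, followed by 2n-2 c's, followed by 2n z's, where the shown terms are n = 3, 4, 5, 6.
For the next term, n = 7, so the run lengths are 8, 13, 12, 14.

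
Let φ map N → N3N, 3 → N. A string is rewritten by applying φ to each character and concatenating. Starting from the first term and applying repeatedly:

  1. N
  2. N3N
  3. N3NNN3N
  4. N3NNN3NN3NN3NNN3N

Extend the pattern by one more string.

Replace each of the 17 characters of N3NNN3NN3NN3NNN3N in place — N3N N N3N N3N N3N N N3N N3N N N3N N3N N N3N N3N N3N N N3N — and concatenate.

N3NNN3NN3NN3NNN3NN3NNN3NN3NNN3NN3NN3NNN3N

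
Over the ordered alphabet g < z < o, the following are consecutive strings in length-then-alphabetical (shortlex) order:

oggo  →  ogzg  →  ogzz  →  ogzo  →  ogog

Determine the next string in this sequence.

ogoz

Treat ogog as a base-3 numeral over the given alphabet and add one, carrying through any trailing o's.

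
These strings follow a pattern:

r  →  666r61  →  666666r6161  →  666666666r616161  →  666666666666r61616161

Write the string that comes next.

Every step adds 666 to the front and 61 to the end of the previous string.
So the next term is 666·666666666666r61616161·61.

666666666666666r6161616161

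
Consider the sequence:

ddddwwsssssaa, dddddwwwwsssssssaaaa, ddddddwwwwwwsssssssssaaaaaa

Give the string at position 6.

dddddddddwwwwwwwwwwwwsssssssssssssssaaaaaaaaaaaa

Reading off run lengths: d runs 4, 5, 6; w runs 2, 4, 6; s runs 5, 7, 9; a runs 2, 4, 6 — each is linear in n (n = 1, 2, …).
Setting n = 6 gives 9, 12, 15, 12 characters in each block.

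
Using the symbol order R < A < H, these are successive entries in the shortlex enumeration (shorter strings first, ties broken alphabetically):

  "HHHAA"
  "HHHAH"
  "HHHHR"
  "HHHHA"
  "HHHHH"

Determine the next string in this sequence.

RRRRRR

HHHHH is the last string of length 5, so the next is the first of length 6: R repeated 6 times.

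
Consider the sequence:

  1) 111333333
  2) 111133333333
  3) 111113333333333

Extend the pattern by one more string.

111111333333333333

Reading off run lengths: 1 runs 3, 4, 5; 3 runs 6, 8, 10 — each is linear in n, where the shown terms are n = 3, 4, 5.
Setting n = 6 gives 6, 12 characters in each block.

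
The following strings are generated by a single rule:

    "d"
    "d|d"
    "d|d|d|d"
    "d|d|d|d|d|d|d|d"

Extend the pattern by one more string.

d|d|d|d|d|d|d|d|d|d|d|d|d|d|d|d

s(k+1) = s(k)·|·s(k) — each term doubles the last with '|' between the halves.
One more doubling of d|d|d|d|d|d|d|d gives the answer.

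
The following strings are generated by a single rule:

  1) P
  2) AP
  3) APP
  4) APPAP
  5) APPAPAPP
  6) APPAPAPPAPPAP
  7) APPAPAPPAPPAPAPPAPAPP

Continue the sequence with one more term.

Each term (from the third on) is the previous term followed by the one before it: term 3 = AP·P = APP.
So term 8 is APPAPAPPAPPAPAPPAPAPP·APPAPAPPAPPAP.

APPAPAPPAPPAPAPPAPAPPAPPAPAPPAPPAP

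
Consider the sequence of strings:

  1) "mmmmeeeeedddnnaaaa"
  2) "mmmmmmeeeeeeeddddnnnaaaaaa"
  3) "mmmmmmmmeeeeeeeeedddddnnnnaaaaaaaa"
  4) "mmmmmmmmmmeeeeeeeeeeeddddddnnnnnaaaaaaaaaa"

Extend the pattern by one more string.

The n-th term is 2n m's then 2n+1 e's then n+1 d's then n n's then 2n a's, where the shown terms are n = 2, 3, 4, 5.
Setting n = 6 gives 12, 13, 7, 6, 12 characters in each block.

mmmmmmmmmmmmeeeeeeeeeeeeedddddddnnnnnnaaaaaaaaaaaa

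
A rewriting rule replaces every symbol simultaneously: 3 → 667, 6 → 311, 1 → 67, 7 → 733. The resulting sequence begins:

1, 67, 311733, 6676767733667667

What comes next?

311311733311733311733733667667311311733311311733

Applying the rule to each of the 16 symbols of 6676767733667667 gives the pieces 311 311 733 311 733 311 733 733 667 667 311 311 733 311 311 733, which concatenate to the answer.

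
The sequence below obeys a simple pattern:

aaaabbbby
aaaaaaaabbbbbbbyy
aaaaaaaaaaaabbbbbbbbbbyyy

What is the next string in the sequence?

Term n consists of 4n a's, followed by 3n+1 b's, followed by n y's (n = 1, 2, …).
Setting n = 4 gives 16, 13, 4 characters in each block.

aaaaaaaaaaaaaaaabbbbbbbbbbbbbyyyy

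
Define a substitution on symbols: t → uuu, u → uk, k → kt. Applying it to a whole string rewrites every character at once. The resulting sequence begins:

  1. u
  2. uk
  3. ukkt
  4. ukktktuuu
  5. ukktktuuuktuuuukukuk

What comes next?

Applying the rule to each of the 20 symbols of ukktktuuuktuuuukukuk gives the pieces uk kt kt uuu kt uuu uk uk uk kt uuu uk uk uk uk kt uk kt uk kt, which concatenate to the answer.

ukktktuuuktuuuukukukktuuuukukukukktukktukkt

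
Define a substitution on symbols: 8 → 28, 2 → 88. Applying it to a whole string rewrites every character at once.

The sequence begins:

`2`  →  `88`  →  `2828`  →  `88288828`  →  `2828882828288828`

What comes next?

Rewriting the 16 symbols of 2828882828288828 one by one yields 88 28 88 28 28 28 88 28 88 28 88 28 28 28 88 28; concatenated:

88288828282888288828882828288828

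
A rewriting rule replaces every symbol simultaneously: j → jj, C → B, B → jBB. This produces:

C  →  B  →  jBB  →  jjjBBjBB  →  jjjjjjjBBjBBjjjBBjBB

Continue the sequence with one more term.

Applying the rule to each of the 20 symbols of jjjjjjjBBjBBjjjBBjBB gives the pieces jj jj jj jj jj jj jj jBB jBB jj jBB jBB jj jj jj jBB jBB jj jBB jBB, which concatenate to the answer.

jjjjjjjjjjjjjjjBBjBBjjjBBjBBjjjjjjjBBjBBjjjBBjBB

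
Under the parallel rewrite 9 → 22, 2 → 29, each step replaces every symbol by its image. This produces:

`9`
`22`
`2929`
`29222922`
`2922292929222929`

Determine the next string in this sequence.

29222929292229222922292929222922

Applying the rule to each of the 16 symbols of 2922292929222929 gives the pieces 29 22 29 29 29 22 29 22 29 22 29 29 29 22 29 22, which concatenate to the answer.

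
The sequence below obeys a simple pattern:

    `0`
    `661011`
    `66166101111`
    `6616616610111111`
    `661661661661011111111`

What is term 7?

s(k+1) = 661·s(k)·11, so each term gains 661 as a prefix and 11 as a suffix.
From 661661661661011111111, 2 further steps: 661661661661011111111 → 66166166166166101111111111 → (answer).

6616616616616616610111111111111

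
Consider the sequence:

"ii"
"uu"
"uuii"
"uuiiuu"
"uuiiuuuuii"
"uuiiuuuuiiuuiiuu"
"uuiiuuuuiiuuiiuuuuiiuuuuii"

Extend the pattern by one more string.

Each term (from the third on) is the previous term followed by the one before it: term 3 = uu·ii = uuii.
The next term joins uuiiuuuuiiuuiiuuuuiiuuuuii and uuiiuuuuiiuuiiuu.

uuiiuuuuiiuuiiuuuuiiuuuuiiuuiiuuuuiiuuiiuu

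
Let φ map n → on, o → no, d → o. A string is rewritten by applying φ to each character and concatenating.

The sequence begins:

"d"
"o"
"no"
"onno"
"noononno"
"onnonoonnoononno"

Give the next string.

noononnoonnonoononnonoonnoononno

Replace each of the 16 characters of onnonoonnoononno in place — no on on no on no no on on no no on no on on no — and concatenate.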